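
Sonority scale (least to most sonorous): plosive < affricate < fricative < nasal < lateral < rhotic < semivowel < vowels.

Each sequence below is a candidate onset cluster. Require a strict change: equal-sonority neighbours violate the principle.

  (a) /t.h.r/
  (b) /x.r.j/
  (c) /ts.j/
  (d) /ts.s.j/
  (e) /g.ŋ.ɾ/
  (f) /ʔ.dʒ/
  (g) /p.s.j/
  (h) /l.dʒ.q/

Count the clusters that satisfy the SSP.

(a) 1-3-6 → obeys
(b) 3-6-7 → obeys
(c) 2-7 → obeys
(d) 2-3-7 → obeys
(e) 1-4-6 → obeys
(f) 1-2 → obeys
(g) 1-3-7 → obeys
(h) 5-2-1 → violates

7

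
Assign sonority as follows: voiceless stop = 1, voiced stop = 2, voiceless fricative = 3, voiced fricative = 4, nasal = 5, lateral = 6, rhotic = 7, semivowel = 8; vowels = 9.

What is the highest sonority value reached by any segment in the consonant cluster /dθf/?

/d/ is a voiced stop (sonority 2).
/θ/ is a voiceless fricative (sonority 3).
/f/ is a voiceless fricative (sonority 3).
The maximum is 3.

3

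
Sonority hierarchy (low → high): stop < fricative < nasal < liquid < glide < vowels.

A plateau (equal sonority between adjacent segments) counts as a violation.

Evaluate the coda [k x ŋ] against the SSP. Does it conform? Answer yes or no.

/k/ is a stop (sonority 1).
/x/ is a fricative (sonority 2).
/ŋ/ is a nasal (sonority 3).
The profile is 1-2-3. Between /k/ (1) and /x/ (2) sonority does not fall, so the cluster violates the SSP.

no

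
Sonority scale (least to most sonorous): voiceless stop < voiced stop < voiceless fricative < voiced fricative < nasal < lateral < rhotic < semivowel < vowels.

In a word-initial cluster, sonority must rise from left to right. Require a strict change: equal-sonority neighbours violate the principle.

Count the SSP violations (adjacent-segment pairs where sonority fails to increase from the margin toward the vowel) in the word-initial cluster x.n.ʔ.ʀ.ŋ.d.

3

/x/ is a voiceless fricative (sonority 3).
/n/ is a nasal (sonority 5).
/ʔ/ is a voiceless stop (sonority 1).
/ʀ/ is a rhotic (sonority 7).
/ŋ/ is a nasal (sonority 5).
/d/ is a voiced stop (sonority 2).
/x/→/n/: 3→5 (rises) — ok.
/n/→/ʔ/: 5→1 (does not rise) — violation.
/ʔ/→/ʀ/: 1→7 (rises) — ok.
/ʀ/→/ŋ/: 7→5 (does not rise) — violation.
/ŋ/→/d/: 5→2 (does not rise) — violation.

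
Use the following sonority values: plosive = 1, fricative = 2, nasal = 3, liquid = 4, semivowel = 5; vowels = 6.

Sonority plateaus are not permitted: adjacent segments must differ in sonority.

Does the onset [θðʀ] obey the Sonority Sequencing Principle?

no

/θ/ is a fricative (sonority 2).
/ð/ is a fricative (sonority 2).
/ʀ/ is a liquid (sonority 4).
The profile is 2-2-4. Between /θ/ (2) and /ð/ (2) sonority does not rise, so the cluster violates the SSP.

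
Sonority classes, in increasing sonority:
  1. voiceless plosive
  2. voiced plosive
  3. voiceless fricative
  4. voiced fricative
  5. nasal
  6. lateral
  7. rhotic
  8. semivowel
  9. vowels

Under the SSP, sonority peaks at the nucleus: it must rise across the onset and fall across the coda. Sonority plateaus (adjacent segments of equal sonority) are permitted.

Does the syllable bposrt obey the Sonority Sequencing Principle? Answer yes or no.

Onset: /b/ is a voiced plosive (sonority 2), /p/ is a voiceless plosive (sonority 1); then the nucleus /o/ (sonority 9).
Onset profile 2-1-9 — does not rise throughout.
Coda: /s/ is a voiceless fricative (sonority 3), /r/ is a rhotic (sonority 7), /t/ is a voiceless plosive (sonority 1).
Coda profile 9-3-7-1 — does not fall throughout.

no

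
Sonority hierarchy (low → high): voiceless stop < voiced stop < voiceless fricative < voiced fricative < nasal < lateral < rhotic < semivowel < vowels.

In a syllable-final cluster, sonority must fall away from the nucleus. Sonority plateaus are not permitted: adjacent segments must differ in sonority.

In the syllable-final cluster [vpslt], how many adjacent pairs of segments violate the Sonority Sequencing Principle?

2

/v/ is a voiced fricative (sonority 4).
/p/ is a voiceless stop (sonority 1).
/s/ is a voiceless fricative (sonority 3).
/l/ is a lateral (sonority 6).
/t/ is a voiceless stop (sonority 1).
/v/→/p/: 4→1 (falls) — ok.
/p/→/s/: 1→3 (does not fall) — violation.
/s/→/l/: 3→6 (does not fall) — violation.
/l/→/t/: 6→1 (falls) — ok.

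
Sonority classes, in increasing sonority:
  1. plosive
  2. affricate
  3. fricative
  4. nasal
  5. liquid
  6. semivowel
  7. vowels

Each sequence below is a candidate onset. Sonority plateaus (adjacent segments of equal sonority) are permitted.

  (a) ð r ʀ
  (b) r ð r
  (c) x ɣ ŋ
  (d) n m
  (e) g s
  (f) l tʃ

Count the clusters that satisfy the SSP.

4

(a) sonority 3-5-5: well-formed.
(b) sonority 5-3-5: ill-formed.
(c) sonority 3-3-4: well-formed.
(d) sonority 4-4: well-formed.
(e) sonority 1-3: well-formed.
(f) sonority 5-2: ill-formed.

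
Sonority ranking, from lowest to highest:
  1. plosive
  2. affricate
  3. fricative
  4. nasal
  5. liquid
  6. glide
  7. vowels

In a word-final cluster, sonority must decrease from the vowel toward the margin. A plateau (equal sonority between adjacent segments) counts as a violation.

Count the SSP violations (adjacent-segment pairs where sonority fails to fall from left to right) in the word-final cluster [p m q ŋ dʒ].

/p/: plosive = 1.
/m/: nasal = 4.
/q/: plosive = 1.
/ŋ/: nasal = 4.
/dʒ/: affricate = 2.
/p/→/m/: 1→4 (does not fall) — violation.
/m/→/q/: 4→1 (falls) — ok.
/q/→/ŋ/: 1→4 (does not fall) — violation.
/ŋ/→/dʒ/: 4→2 (falls) — ok.

2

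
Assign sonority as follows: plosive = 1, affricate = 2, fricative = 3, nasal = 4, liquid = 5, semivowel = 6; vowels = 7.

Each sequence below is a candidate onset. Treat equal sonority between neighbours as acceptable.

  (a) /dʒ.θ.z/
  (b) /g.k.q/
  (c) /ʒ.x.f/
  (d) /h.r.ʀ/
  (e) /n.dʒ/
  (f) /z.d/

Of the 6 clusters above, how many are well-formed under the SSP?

(a) sonority 2-3-3: well-formed.
(b) sonority 1-1-1: well-formed.
(c) sonority 3-3-3: well-formed.
(d) sonority 3-5-5: well-formed.
(e) sonority 4-2: ill-formed.
(f) sonority 3-1: ill-formed.

4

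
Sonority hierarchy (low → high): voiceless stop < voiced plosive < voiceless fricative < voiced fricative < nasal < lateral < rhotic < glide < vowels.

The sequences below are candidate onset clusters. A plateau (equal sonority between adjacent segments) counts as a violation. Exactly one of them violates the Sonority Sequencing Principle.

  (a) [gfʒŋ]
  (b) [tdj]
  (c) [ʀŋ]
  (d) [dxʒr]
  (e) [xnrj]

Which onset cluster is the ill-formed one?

(a) sonority 2-3-4-5: well-formed.
(b) sonority 1-2-8: well-formed.
(c) sonority 7-5: ill-formed.
(d) sonority 2-3-4-7: well-formed.
(e) sonority 3-5-7-8: well-formed.

c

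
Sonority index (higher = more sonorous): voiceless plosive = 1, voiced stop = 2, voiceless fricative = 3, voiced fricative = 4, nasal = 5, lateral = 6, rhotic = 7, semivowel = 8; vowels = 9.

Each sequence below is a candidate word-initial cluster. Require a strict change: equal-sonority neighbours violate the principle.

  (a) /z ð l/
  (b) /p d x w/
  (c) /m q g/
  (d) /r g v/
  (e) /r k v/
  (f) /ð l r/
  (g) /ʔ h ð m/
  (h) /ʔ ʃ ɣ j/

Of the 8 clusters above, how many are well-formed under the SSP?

4

(a) sonority 4-4-6: ill-formed.
(b) sonority 1-2-3-8: well-formed.
(c) sonority 5-1-2: ill-formed.
(d) sonority 7-2-4: ill-formed.
(e) sonority 7-1-4: ill-formed.
(f) sonority 4-6-7: well-formed.
(g) sonority 1-3-4-5: well-formed.
(h) sonority 1-3-4-8: well-formed.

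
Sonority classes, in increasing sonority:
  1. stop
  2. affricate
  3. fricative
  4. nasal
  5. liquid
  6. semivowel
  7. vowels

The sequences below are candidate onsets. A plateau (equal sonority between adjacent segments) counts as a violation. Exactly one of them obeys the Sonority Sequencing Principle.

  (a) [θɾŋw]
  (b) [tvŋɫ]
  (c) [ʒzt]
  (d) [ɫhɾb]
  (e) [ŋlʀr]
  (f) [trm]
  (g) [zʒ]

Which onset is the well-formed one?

(a) 3-5-4-6 → violates
(b) 1-3-4-5 → obeys
(c) 3-3-1 → violates
(d) 5-3-5-1 → violates
(e) 4-5-5-5 → violates
(f) 1-5-4 → violates
(g) 3-3 → violates

b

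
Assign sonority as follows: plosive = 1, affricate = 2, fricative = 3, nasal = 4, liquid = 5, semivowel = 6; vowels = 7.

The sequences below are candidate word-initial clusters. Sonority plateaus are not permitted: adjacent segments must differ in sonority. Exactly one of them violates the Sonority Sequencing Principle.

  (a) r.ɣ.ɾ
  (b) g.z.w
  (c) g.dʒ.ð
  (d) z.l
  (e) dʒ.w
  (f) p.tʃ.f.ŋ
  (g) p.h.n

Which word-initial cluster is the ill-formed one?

a

(a) r.ɣ.ɾ: profile 5-3-5 — violates.
(b) g.z.w: profile 1-3-6 — obeys.
(c) g.dʒ.ð: profile 1-2-3 — obeys.
(d) z.l: profile 3-5 — obeys.
(e) dʒ.w: profile 2-6 — obeys.
(f) p.tʃ.f.ŋ: profile 1-2-3-4 — obeys.
(g) p.h.n: profile 1-3-4 — obeys.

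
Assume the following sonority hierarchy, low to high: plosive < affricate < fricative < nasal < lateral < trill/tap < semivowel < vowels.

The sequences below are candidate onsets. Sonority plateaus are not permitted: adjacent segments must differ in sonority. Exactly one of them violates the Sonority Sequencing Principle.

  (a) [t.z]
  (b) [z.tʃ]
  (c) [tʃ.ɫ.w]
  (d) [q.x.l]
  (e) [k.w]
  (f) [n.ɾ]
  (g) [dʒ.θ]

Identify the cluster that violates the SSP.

b

(a) sonority 1-3: well-formed.
(b) sonority 3-2: ill-formed.
(c) sonority 2-5-7: well-formed.
(d) sonority 1-3-5: well-formed.
(e) sonority 1-7: well-formed.
(f) sonority 4-6: well-formed.
(g) sonority 2-3: well-formed.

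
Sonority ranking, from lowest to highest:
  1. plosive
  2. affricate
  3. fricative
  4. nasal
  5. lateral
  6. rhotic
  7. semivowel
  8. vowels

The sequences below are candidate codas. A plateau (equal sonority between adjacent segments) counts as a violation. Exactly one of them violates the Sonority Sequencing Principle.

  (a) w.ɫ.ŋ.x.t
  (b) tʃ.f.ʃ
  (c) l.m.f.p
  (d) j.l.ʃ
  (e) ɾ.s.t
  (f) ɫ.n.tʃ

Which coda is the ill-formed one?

(a) w.ɫ.ŋ.x.t: profile 7-5-4-3-1 — obeys.
(b) tʃ.f.ʃ: profile 2-3-3 — violates.
(c) l.m.f.p: profile 5-4-3-1 — obeys.
(d) j.l.ʃ: profile 7-5-3 — obeys.
(e) ɾ.s.t: profile 6-3-1 — obeys.
(f) ɫ.n.tʃ: profile 5-4-2 — obeys.

b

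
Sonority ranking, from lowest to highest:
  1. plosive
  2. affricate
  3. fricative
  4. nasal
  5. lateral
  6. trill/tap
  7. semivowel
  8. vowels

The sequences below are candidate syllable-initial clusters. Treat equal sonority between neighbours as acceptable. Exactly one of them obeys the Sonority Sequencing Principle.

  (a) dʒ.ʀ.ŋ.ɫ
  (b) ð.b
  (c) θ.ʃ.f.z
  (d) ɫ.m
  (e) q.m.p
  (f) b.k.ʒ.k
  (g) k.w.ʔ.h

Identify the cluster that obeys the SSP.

c

(a) 2-6-4-5 → violates
(b) 3-1 → violates
(c) 3-3-3-3 → obeys
(d) 5-4 → violates
(e) 1-4-1 → violates
(f) 1-1-3-1 → violates
(g) 1-7-1-3 → violates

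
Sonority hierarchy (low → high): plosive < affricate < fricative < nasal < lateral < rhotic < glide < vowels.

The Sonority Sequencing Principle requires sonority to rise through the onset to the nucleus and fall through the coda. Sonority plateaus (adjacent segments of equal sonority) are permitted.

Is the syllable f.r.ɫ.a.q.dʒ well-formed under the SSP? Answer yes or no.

Onset: /f/ is a fricative (sonority 3), /r/ is a rhotic (sonority 6), /ɫ/ is a lateral (sonority 5); then the nucleus /a/ (sonority 8).
Onset profile 3-6-5-8 — does not rise throughout.
Coda: /q/ is a plosive (sonority 1), /dʒ/ is an affricate (sonority 2).
Coda profile 8-1-2 — does not fall throughout.

no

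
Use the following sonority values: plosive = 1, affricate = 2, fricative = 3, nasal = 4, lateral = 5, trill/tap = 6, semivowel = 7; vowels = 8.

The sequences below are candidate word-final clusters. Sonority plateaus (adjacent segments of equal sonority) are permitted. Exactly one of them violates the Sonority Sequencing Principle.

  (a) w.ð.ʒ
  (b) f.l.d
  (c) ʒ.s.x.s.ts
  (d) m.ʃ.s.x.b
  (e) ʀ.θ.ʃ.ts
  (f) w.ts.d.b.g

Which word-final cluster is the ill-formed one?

(a) w.ð.ʒ: profile 7-3-3 — obeys.
(b) f.l.d: profile 3-5-1 — violates.
(c) ʒ.s.x.s.ts: profile 3-3-3-3-2 — obeys.
(d) m.ʃ.s.x.b: profile 4-3-3-3-1 — obeys.
(e) ʀ.θ.ʃ.ts: profile 6-3-3-2 — obeys.
(f) w.ts.d.b.g: profile 7-2-1-1-1 — obeys.

b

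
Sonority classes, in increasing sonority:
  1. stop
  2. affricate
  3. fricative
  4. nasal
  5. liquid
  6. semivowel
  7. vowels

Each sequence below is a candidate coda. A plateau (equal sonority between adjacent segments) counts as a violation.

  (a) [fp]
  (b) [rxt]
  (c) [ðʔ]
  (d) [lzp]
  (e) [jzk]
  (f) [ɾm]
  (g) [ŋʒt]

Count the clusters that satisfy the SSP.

(a) [fp]: profile 3-1 — obeys.
(b) [rxt]: profile 5-3-1 — obeys.
(c) [ðʔ]: profile 3-1 — obeys.
(d) [lzp]: profile 5-3-1 — obeys.
(e) [jzk]: profile 6-3-1 — obeys.
(f) [ɾm]: profile 5-4 — obeys.
(g) [ŋʒt]: profile 4-3-1 — obeys.

7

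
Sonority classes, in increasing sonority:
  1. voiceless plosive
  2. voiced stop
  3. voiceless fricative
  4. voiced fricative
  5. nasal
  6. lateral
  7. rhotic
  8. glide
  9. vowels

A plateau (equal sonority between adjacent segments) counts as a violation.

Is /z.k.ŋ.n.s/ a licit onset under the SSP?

/z/: voiced fricative = 4.
/k/: voiceless plosive = 1.
/ŋ/: nasal = 5.
/n/: nasal = 5.
/s/: voiceless fricative = 3.
The profile is 4-1-5-5-3. Between /z/ (4) and /k/ (1) sonority does not rise, so the cluster violates the SSP.

no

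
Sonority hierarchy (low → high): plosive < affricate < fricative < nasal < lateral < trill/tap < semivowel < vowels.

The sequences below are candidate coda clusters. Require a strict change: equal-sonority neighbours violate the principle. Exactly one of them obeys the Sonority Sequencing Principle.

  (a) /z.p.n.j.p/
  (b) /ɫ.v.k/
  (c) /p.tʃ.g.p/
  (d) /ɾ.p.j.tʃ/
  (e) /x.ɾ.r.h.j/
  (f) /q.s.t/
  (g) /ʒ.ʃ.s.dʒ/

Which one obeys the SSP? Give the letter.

(a) 3-1-4-7-1 → violates
(b) 5-3-1 → obeys
(c) 1-2-1-1 → violates
(d) 6-1-7-2 → violates
(e) 3-6-6-3-7 → violates
(f) 1-3-1 → violates
(g) 3-3-3-2 → violates

b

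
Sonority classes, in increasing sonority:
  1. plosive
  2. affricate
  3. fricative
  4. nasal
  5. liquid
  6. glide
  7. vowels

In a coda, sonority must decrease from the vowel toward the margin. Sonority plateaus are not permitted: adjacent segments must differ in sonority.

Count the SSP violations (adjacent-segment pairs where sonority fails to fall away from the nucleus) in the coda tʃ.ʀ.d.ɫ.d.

2

/tʃ/ is an affricate (sonority 2).
/ʀ/ is a liquid (sonority 5).
/d/ is a plosive (sonority 1).
/ɫ/ is a liquid (sonority 5).
/d/ is a plosive (sonority 1).
/tʃ/→/ʀ/: 2→5 (does not fall) — violation.
/ʀ/→/d/: 5→1 (falls) — ok.
/d/→/ɫ/: 1→5 (does not fall) — violation.
/ɫ/→/d/: 5→1 (falls) — ok.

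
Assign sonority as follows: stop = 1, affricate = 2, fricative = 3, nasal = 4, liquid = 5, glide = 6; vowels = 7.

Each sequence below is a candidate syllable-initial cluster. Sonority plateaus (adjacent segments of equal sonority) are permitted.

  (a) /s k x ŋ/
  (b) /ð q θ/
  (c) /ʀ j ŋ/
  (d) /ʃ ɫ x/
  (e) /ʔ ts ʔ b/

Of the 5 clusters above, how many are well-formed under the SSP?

(a) 3-1-3-4 → violates
(b) 3-1-3 → violates
(c) 5-6-4 → violates
(d) 3-5-3 → violates
(e) 1-2-1-1 → violates

0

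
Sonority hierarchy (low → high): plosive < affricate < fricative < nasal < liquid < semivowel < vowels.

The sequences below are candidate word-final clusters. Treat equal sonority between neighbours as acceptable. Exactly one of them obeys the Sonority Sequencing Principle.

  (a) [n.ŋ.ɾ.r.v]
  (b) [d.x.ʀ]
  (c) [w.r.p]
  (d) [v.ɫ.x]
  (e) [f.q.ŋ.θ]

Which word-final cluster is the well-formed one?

c

(a) 4-4-5-5-3 → violates
(b) 1-3-5 → violates
(c) 6-5-1 → obeys
(d) 3-5-3 → violates
(e) 3-1-4-3 → violates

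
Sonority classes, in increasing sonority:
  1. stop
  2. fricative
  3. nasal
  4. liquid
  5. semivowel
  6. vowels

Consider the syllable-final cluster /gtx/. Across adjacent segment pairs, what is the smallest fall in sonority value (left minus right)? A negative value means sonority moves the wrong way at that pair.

-1

/g/ — stop, sonority 1.
/t/ — stop, sonority 1.
/x/ — fricative, sonority 2.
/g/→/t/: change +0.
/t/→/x/: change -1.
Minimum = -1.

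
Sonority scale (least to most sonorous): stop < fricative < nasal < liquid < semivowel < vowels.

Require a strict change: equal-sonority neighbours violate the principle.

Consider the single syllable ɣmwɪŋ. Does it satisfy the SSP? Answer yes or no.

Onset: /ɣ/ is a fricative (sonority 2), /m/ is a nasal (sonority 3), /w/ is a semivowel (sonority 5); then the nucleus /ɪ/ (sonority 6).
Onset profile 2-3-5-6 — rises to the nucleus.
Coda: /ŋ/ is a nasal (sonority 3).
Coda profile 6-3 — falls from the nucleus.

yes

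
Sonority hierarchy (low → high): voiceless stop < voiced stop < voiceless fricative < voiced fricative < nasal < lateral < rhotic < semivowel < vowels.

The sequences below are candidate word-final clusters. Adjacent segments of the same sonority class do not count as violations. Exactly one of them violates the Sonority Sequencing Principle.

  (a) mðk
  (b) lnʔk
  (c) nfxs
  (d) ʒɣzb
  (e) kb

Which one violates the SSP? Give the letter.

e

(a) mðk: profile 5-4-1 — obeys.
(b) lnʔk: profile 6-5-1-1 — obeys.
(c) nfxs: profile 5-3-3-3 — obeys.
(d) ʒɣzb: profile 4-4-4-2 — obeys.
(e) kb: profile 1-2 — violates.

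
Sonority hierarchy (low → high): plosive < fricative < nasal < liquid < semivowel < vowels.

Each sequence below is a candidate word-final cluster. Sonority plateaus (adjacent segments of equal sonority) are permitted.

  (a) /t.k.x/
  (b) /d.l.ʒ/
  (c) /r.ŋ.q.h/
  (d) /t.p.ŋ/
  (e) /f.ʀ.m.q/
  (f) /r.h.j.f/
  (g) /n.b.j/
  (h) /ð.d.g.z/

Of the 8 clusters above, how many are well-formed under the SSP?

(a) sonority 1-1-2: ill-formed.
(b) sonority 1-4-2: ill-formed.
(c) sonority 4-3-1-2: ill-formed.
(d) sonority 1-1-3: ill-formed.
(e) sonority 2-4-3-1: ill-formed.
(f) sonority 4-2-5-2: ill-formed.
(g) sonority 3-1-5: ill-formed.
(h) sonority 2-1-1-2: ill-formed.

0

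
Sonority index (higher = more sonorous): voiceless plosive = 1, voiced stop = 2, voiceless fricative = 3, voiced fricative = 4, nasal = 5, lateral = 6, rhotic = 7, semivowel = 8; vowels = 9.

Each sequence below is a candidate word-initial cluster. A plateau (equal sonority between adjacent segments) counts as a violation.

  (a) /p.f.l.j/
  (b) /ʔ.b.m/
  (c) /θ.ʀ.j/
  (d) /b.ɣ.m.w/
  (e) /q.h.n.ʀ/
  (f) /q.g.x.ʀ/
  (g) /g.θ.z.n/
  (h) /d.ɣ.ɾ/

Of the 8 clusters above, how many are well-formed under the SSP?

(a) 1-3-6-8 → obeys
(b) 1-2-5 → obeys
(c) 3-7-8 → obeys
(d) 2-4-5-8 → obeys
(e) 1-3-5-7 → obeys
(f) 1-2-3-7 → obeys
(g) 2-3-4-5 → obeys
(h) 2-4-7 → obeys

8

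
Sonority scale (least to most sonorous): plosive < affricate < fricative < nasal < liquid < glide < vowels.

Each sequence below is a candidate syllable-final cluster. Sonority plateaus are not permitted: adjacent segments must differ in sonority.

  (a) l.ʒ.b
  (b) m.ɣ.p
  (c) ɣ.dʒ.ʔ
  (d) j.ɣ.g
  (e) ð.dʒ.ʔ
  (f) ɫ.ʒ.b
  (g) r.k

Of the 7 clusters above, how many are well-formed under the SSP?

7

(a) 5-3-1 → obeys
(b) 4-3-1 → obeys
(c) 3-2-1 → obeys
(d) 6-3-1 → obeys
(e) 3-2-1 → obeys
(f) 5-3-1 → obeys
(g) 5-1 → obeys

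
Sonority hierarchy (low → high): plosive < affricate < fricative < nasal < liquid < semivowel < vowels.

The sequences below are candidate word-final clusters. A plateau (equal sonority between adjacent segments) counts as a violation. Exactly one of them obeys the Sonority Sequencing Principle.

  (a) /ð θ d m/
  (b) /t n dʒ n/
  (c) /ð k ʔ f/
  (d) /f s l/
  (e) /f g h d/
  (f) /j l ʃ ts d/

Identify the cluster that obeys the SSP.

(a) /ð θ d m/: profile 3-3-1-4 — violates.
(b) /t n dʒ n/: profile 1-4-2-4 — violates.
(c) /ð k ʔ f/: profile 3-1-1-3 — violates.
(d) /f s l/: profile 3-3-5 — violates.
(e) /f g h d/: profile 3-1-3-1 — violates.
(f) /j l ʃ ts d/: profile 6-5-3-2-1 — obeys.

f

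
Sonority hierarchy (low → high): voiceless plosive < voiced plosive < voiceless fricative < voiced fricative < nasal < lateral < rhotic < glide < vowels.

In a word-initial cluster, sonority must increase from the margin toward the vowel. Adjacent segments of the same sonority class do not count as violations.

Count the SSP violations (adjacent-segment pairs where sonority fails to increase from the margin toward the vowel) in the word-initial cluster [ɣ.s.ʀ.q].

/ɣ/ — voiced fricative, sonority 4.
/s/ — voiceless fricative, sonority 3.
/ʀ/ — rhotic, sonority 7.
/q/ — voiceless plosive, sonority 1.
/ɣ/→/s/: 4→3 (does not rise) — violation.
/s/→/ʀ/: 3→7 (rises) — ok.
/ʀ/→/q/: 7→1 (does not rise) — violation.

2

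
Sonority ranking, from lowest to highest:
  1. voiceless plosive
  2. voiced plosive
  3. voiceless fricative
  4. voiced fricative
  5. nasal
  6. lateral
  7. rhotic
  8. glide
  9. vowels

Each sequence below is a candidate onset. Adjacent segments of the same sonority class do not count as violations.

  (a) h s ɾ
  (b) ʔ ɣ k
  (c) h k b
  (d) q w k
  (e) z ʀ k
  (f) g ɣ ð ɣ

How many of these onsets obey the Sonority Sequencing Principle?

(a) sonority 3-3-7: well-formed.
(b) sonority 1-4-1: ill-formed.
(c) sonority 3-1-2: ill-formed.
(d) sonority 1-8-1: ill-formed.
(e) sonority 4-7-1: ill-formed.
(f) sonority 2-4-4-4: well-formed.

2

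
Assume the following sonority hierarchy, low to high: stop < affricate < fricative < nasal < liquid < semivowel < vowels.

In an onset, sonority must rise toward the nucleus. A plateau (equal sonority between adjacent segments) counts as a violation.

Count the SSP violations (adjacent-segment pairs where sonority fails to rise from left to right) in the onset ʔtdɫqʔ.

/ʔ/: stop = 1.
/t/: stop = 1.
/d/: stop = 1.
/ɫ/: liquid = 5.
/q/: stop = 1.
/ʔ/: stop = 1.
/ʔ/→/t/: 1→1 (plateau) — violation.
/t/→/d/: 1→1 (plateau) — violation.
/d/→/ɫ/: 1→5 (rises) — ok.
/ɫ/→/q/: 5→1 (does not rise) — violation.
/q/→/ʔ/: 1→1 (plateau) — violation.

4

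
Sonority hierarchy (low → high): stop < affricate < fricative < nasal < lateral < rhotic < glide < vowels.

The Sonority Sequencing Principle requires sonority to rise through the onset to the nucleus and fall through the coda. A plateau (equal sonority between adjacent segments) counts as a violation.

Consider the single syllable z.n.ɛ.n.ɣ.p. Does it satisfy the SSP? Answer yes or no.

yes

Onset: /z/ is a fricative (sonority 3), /n/ is a nasal (sonority 4); then the nucleus /ɛ/ (sonority 8).
Onset profile 3-4-8 — rises to the nucleus.
Coda: /n/ is a nasal (sonority 4), /ɣ/ is a fricative (sonority 3), /p/ is a stop (sonority 1).
Coda profile 8-4-3-1 — falls from the nucleus.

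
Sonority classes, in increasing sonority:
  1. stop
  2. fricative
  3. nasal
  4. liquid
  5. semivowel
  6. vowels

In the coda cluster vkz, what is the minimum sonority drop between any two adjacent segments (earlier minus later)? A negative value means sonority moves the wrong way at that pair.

/v/: fricative = 2.
/k/: stop = 1.
/z/: fricative = 2.
/v/→/k/: change +1.
/k/→/z/: change -1.
Minimum = -1.

-1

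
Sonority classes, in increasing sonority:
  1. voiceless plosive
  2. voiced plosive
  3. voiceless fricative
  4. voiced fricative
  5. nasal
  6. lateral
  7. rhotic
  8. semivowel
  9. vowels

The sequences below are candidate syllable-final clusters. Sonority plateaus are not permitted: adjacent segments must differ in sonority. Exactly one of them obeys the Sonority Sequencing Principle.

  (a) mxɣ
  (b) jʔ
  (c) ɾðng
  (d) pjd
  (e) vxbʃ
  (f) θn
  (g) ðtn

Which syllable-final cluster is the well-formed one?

(a) sonority 5-3-4: ill-formed.
(b) sonority 8-1: well-formed.
(c) sonority 7-4-5-2: ill-formed.
(d) sonority 1-8-2: ill-formed.
(e) sonority 4-3-2-3: ill-formed.
(f) sonority 3-5: ill-formed.
(g) sonority 4-1-5: ill-formed.

b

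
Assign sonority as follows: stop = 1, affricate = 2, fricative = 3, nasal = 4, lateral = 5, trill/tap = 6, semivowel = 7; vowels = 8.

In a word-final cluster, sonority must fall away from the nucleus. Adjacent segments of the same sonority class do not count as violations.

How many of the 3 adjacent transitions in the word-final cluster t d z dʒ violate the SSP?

1

/t/ — stop, sonority 1.
/d/ — stop, sonority 1.
/z/ — fricative, sonority 3.
/dʒ/ — affricate, sonority 2.
/t/→/d/: 1→1 (plateau, allowed) — ok.
/d/→/z/: 1→3 (does not fall) — violation.
/z/→/dʒ/: 3→2 (falls) — ok.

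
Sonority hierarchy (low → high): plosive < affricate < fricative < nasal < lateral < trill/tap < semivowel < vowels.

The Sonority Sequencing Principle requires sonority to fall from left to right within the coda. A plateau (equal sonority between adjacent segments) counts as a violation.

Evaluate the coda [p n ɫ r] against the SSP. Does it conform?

no

/p/: plosive = 1.
/n/: nasal = 4.
/ɫ/: lateral = 5.
/r/: trill/tap = 6.
The profile is 1-4-5-6. Between /p/ (1) and /n/ (4) sonority does not fall, so the cluster violates the SSP.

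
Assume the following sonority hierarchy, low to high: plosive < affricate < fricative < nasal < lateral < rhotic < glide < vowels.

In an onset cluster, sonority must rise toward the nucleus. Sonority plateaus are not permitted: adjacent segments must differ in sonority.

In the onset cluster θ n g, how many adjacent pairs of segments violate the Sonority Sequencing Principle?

/θ/ — fricative, sonority 3.
/n/ — nasal, sonority 4.
/g/ — plosive, sonority 1.
/θ/→/n/: 3→4 (rises) — ok.
/n/→/g/: 4→1 (does not rise) — violation.

1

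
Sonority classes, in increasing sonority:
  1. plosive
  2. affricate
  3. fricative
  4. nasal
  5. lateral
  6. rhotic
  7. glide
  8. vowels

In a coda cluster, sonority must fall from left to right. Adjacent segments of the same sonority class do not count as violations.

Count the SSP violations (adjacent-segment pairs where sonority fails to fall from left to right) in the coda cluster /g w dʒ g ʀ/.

2

/g/ — plosive, sonority 1.
/w/ — glide, sonority 7.
/dʒ/ — affricate, sonority 2.
/g/ — plosive, sonority 1.
/ʀ/ — rhotic, sonority 6.
/g/→/w/: 1→7 (does not fall) — violation.
/w/→/dʒ/: 7→2 (falls) — ok.
/dʒ/→/g/: 2→1 (falls) — ok.
/g/→/ʀ/: 1→6 (does not fall) — violation.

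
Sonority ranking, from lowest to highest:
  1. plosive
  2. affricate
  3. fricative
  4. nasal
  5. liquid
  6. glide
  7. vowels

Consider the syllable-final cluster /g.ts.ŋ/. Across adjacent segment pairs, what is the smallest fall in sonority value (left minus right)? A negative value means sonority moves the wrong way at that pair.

-2

/g/ is a plosive (sonority 1).
/ts/ is an affricate (sonority 2).
/ŋ/ is a nasal (sonority 4).
/g/→/ts/: change -1.
/ts/→/ŋ/: change -2.
Minimum = -2.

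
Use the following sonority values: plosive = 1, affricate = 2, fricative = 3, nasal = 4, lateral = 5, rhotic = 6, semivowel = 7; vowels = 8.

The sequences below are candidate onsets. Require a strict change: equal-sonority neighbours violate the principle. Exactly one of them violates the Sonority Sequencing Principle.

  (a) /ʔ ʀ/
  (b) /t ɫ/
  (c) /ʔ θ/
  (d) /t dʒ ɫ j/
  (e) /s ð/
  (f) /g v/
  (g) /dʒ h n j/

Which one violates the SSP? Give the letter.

(a) 1-6 → obeys
(b) 1-5 → obeys
(c) 1-3 → obeys
(d) 1-2-5-7 → obeys
(e) 3-3 → violates
(f) 1-3 → obeys
(g) 2-3-4-7 → obeys

e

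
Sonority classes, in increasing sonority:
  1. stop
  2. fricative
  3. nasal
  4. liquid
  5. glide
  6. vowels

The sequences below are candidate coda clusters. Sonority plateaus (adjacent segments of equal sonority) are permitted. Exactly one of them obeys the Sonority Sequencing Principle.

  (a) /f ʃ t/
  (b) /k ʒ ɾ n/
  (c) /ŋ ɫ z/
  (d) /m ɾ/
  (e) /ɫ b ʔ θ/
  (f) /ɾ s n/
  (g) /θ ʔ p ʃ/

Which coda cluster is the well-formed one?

(a) sonority 2-2-1: well-formed.
(b) sonority 1-2-4-3: ill-formed.
(c) sonority 3-4-2: ill-formed.
(d) sonority 3-4: ill-formed.
(e) sonority 4-1-1-2: ill-formed.
(f) sonority 4-2-3: ill-formed.
(g) sonority 2-1-1-2: ill-formed.

a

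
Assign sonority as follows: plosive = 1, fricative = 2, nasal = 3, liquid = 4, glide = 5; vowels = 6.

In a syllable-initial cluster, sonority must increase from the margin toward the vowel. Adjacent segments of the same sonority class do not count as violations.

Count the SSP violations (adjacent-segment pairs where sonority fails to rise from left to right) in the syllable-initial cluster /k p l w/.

/k/ — plosive, sonority 1.
/p/ — plosive, sonority 1.
/l/ — liquid, sonority 4.
/w/ — glide, sonority 5.
/k/→/p/: 1→1 (plateau, allowed) — ok.
/p/→/l/: 1→4 (rises) — ok.
/l/→/w/: 4→5 (rises) — ok.

0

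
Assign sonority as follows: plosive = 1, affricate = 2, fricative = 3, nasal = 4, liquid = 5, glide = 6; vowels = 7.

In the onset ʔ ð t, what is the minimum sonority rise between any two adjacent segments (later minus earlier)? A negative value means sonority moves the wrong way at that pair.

-2

/ʔ/ — plosive, sonority 1.
/ð/ — fricative, sonority 3.
/t/ — plosive, sonority 1.
/ʔ/→/ð/: change +2.
/ð/→/t/: change -2.
Minimum = -2.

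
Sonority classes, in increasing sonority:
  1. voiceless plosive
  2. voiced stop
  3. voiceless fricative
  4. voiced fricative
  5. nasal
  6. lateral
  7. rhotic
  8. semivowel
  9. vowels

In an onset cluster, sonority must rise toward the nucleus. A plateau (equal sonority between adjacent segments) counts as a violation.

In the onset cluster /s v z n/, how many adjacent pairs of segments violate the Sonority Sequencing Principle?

/s/ is a voiceless fricative (sonority 3).
/v/ is a voiced fricative (sonority 4).
/z/ is a voiced fricative (sonority 4).
/n/ is a nasal (sonority 5).
/s/→/v/: 3→4 (rises) — ok.
/v/→/z/: 4→4 (plateau) — violation.
/z/→/n/: 4→5 (rises) — ok.

1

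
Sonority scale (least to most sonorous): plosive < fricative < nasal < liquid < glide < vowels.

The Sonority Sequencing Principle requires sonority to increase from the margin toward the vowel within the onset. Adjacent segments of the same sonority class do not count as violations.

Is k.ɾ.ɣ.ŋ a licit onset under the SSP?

no

/k/: plosive = 1.
/ɾ/: liquid = 4.
/ɣ/: fricative = 2.
/ŋ/: nasal = 3.
The profile is 1-4-2-3. Between /ɾ/ (4) and /ɣ/ (2) sonority does not rise, so the cluster violates the SSP.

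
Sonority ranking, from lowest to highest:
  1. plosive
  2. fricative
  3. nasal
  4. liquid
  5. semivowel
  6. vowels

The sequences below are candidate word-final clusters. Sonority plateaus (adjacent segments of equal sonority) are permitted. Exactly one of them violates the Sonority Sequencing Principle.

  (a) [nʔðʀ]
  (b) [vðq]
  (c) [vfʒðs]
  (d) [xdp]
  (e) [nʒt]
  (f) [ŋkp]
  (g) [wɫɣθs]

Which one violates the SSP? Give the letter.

(a) [nʔðʀ]: profile 3-1-2-4 — violates.
(b) [vðq]: profile 2-2-1 — obeys.
(c) [vfʒðs]: profile 2-2-2-2-2 — obeys.
(d) [xdp]: profile 2-1-1 — obeys.
(e) [nʒt]: profile 3-2-1 — obeys.
(f) [ŋkp]: profile 3-1-1 — obeys.
(g) [wɫɣθs]: profile 5-4-2-2-2 — obeys.

a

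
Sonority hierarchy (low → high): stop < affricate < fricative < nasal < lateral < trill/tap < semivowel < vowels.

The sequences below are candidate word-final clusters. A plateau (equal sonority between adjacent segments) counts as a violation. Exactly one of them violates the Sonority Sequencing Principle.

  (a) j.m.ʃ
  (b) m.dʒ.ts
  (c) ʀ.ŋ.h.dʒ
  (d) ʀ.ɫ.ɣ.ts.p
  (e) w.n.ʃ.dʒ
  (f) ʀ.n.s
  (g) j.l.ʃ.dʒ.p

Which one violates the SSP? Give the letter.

b

(a) sonority 7-4-3: well-formed.
(b) sonority 4-2-2: ill-formed.
(c) sonority 6-4-3-2: well-formed.
(d) sonority 6-5-3-2-1: well-formed.
(e) sonority 7-4-3-2: well-formed.
(f) sonority 6-4-3: well-formed.
(g) sonority 7-5-3-2-1: well-formed.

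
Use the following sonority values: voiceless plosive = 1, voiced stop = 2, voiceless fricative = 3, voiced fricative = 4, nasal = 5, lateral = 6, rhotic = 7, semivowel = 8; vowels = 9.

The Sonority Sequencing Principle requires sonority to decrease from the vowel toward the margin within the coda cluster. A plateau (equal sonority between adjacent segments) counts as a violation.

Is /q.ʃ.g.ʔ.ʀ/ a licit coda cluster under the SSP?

no

/q/ — voiceless plosive, sonority 1.
/ʃ/ — voiceless fricative, sonority 3.
/g/ — voiced stop, sonority 2.
/ʔ/ — voiceless plosive, sonority 1.
/ʀ/ — rhotic, sonority 7.
The profile is 1-3-2-1-7. Between /q/ (1) and /ʃ/ (3) sonority does not fall, so the cluster violates the SSP.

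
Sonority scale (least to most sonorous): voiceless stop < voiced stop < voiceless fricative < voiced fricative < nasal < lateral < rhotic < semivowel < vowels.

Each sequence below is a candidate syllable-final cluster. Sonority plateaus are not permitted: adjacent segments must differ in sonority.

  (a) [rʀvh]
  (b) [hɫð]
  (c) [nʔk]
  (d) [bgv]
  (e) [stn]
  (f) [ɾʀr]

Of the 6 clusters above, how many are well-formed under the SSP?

(a) [rʀvh]: profile 7-7-4-3 — violates.
(b) [hɫð]: profile 3-6-4 — violates.
(c) [nʔk]: profile 5-1-1 — violates.
(d) [bgv]: profile 2-2-4 — violates.
(e) [stn]: profile 3-1-5 — violates.
(f) [ɾʀr]: profile 7-7-7 — violates.

0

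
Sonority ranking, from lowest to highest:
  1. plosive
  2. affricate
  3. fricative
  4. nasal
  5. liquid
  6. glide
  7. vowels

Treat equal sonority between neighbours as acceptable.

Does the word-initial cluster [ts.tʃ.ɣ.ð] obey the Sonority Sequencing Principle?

/ts/ is an affricate (sonority 2).
/tʃ/ is an affricate (sonority 2).
/ɣ/ is a fricative (sonority 3).
/ð/ is a fricative (sonority 3).
The profile 2-2-3-3 is non-decreasing (plateaus allowed), so the word-initial cluster satisfies the SSP.

yes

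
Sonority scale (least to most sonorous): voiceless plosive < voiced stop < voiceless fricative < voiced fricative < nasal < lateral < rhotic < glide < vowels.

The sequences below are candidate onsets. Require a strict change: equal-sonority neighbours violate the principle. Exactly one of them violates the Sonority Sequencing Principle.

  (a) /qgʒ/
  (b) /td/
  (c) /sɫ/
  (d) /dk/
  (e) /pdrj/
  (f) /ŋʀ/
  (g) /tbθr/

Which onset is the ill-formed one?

(a) 1-2-4 → obeys
(b) 1-2 → obeys
(c) 3-6 → obeys
(d) 2-1 → violates
(e) 1-2-7-8 → obeys
(f) 5-7 → obeys
(g) 1-2-3-7 → obeys

d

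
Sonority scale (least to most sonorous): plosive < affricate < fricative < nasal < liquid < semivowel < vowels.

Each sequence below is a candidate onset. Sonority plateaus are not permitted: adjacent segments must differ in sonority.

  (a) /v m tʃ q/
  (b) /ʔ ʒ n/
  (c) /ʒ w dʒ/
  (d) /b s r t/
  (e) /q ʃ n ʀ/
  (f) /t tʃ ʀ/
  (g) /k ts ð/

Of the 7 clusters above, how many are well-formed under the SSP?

(a) sonority 3-4-2-1: ill-formed.
(b) sonority 1-3-4: well-formed.
(c) sonority 3-6-2: ill-formed.
(d) sonority 1-3-5-1: ill-formed.
(e) sonority 1-3-4-5: well-formed.
(f) sonority 1-2-5: well-formed.
(g) sonority 1-2-3: well-formed.

4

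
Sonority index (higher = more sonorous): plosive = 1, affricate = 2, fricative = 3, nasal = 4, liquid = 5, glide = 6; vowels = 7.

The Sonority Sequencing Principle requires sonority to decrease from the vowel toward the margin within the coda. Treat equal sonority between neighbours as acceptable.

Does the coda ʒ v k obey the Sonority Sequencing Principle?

yes

/ʒ/ — fricative, sonority 3.
/v/ — fricative, sonority 3.
/k/ — plosive, sonority 1.
The profile 3-3-1 is non-increasing (plateaus allowed), so the coda satisfies the SSP.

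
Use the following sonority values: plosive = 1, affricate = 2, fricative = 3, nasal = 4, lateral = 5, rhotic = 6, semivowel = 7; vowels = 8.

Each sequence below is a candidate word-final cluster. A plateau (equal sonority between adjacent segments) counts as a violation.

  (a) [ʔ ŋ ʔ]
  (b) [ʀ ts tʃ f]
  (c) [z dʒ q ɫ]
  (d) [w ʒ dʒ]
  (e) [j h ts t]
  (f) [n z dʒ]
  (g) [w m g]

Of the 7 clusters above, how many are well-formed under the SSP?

4

(a) sonority 1-4-1: ill-formed.
(b) sonority 6-2-2-3: ill-formed.
(c) sonority 3-2-1-5: ill-formed.
(d) sonority 7-3-2: well-formed.
(e) sonority 7-3-2-1: well-formed.
(f) sonority 4-3-2: well-formed.
(g) sonority 7-4-1: well-formed.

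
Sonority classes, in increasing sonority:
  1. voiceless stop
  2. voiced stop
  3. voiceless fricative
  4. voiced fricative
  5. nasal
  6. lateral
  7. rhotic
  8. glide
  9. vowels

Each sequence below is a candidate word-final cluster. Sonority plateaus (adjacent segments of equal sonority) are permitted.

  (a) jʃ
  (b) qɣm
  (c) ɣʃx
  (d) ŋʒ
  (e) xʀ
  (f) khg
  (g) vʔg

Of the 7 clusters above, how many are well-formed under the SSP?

3

(a) sonority 8-3: well-formed.
(b) sonority 1-4-5: ill-formed.
(c) sonority 4-3-3: well-formed.
(d) sonority 5-4: well-formed.
(e) sonority 3-7: ill-formed.
(f) sonority 1-3-2: ill-formed.
(g) sonority 4-1-2: ill-formed.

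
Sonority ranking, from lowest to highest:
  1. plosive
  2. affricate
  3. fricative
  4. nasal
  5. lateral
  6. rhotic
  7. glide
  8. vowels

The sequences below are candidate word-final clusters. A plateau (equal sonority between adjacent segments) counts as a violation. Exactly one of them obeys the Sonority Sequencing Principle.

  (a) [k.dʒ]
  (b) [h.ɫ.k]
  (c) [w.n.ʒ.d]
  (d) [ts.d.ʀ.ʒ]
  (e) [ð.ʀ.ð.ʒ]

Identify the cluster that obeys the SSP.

(a) sonority 1-2: ill-formed.
(b) sonority 3-5-1: ill-formed.
(c) sonority 7-4-3-1: well-formed.
(d) sonority 2-1-6-3: ill-formed.
(e) sonority 3-6-3-3: ill-formed.

c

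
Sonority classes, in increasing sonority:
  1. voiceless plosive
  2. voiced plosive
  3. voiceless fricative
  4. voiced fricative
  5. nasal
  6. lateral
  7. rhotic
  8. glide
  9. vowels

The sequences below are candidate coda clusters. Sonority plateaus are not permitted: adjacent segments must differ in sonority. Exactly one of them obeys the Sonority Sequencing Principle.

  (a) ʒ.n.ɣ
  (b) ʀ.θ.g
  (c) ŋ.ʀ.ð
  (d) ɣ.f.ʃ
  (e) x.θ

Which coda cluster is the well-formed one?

b

(a) ʒ.n.ɣ: profile 4-5-4 — violates.
(b) ʀ.θ.g: profile 7-3-2 — obeys.
(c) ŋ.ʀ.ð: profile 5-7-4 — violates.
(d) ɣ.f.ʃ: profile 4-3-3 — violates.
(e) x.θ: profile 3-3 — violates.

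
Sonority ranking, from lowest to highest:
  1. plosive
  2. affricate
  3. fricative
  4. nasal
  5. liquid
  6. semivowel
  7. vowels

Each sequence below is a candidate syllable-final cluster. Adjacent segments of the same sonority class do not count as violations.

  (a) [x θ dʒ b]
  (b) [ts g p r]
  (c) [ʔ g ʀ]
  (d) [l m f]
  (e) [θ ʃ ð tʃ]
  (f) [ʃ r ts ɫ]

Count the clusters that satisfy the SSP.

3

(a) [x θ dʒ b]: profile 3-3-2-1 — obeys.
(b) [ts g p r]: profile 2-1-1-5 — violates.
(c) [ʔ g ʀ]: profile 1-1-5 — violates.
(d) [l m f]: profile 5-4-3 — obeys.
(e) [θ ʃ ð tʃ]: profile 3-3-3-2 — obeys.
(f) [ʃ r ts ɫ]: profile 3-5-2-5 — violates.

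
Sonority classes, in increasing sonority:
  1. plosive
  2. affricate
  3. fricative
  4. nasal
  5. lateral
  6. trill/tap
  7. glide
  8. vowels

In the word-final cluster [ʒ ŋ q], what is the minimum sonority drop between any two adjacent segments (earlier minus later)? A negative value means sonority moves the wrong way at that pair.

-1

/ʒ/ is a fricative (sonority 3).
/ŋ/ is a nasal (sonority 4).
/q/ is a plosive (sonority 1).
/ʒ/→/ŋ/: change -1.
/ŋ/→/q/: change +3.
Minimum = -1.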